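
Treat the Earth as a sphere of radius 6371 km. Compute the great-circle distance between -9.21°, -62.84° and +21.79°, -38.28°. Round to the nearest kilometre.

Δλ = -38.28 − -62.84 = 24.56°.
Δφ = 21.79 − -9.21 = 31.00°.
a = sin²(Δφ/2) + cos φ₁ · cos φ₂ · sin²(Δλ/2) = 0.112879.
c = 2·atan2(√a, √(1−a)) = 0.68528 rad → d = 6371·c ≈ 4365.93 km.

4366 km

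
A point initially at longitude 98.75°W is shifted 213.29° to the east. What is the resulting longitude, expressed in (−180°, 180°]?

114.54°E

Start at -98.75°; shift +213.29° → +114.54°.
+114.54° already lies in (−180°, 180°].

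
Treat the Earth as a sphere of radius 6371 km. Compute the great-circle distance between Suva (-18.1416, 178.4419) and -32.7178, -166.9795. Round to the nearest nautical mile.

Δλ = -166.9795 − 178.4419 = -345.4214°; wrapped into (−180°, 180°]: 14.5786°.
Δφ = -32.7178 − -18.1416 = -14.5762°.
a = sin²(Δφ/2) + cos φ₁ · cos φ₂ · sin²(Δλ/2) = 0.028964.
c = 2·atan2(√a, √(1−a)) = 0.34204 rad → d = 6371·c ≈ 2179.15 km ≈ 1176.65 nmi.

1177 nmi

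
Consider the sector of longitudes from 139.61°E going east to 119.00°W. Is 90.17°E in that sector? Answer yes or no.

Band width going east from +139.61° to -119.00°: ((-119.00 − 139.61) mod 360) = 101.39°.
Offset of +90.17° east of the west edge: ((90.17 − 139.61) mod 360) = 310.56°.
310.56° > 101.39° ⇒ outside.

No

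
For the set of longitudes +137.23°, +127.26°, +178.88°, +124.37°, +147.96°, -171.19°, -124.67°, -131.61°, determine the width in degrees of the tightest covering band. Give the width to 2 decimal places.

Sort the longitudes: -171.19°, -131.61°, -124.67°, +124.37°, +127.26°, +137.23°, +147.96°, +178.88°.
Eastward gaps between consecutive values (wrapping around): 39.58°, 6.94°, 249.04°, 2.89°, 9.97°, 10.73°, 30.92°, 9.93°.
Largest gap = 249.04° ⇒ minimal covering band is its complement: 360° − 249.04° = 110.96°.
Band runs from +124.37° eastward to -124.67°, crossing the antimeridian.

110.96°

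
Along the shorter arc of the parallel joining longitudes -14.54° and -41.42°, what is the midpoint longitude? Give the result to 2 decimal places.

Signed shortest Δλ from -14.54° to -41.42° is -26.88°.
Midpoint longitude = -14.54° + (-26.88°)/2 = -14.54° − 13.44° = -27.98°.

-27.98°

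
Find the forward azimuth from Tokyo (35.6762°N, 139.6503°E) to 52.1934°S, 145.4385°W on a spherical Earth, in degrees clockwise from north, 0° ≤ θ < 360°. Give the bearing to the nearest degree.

141°

Δλ = -145.4385 − 139.6503 = -285.0888°; wrapped into (−180°, 180°]: 74.9112°.
θ = atan2( sin Δλ · cos φ₂ , cos φ₁ · sin φ₂ − sin φ₁ · cos φ₂ · cos Δλ )
  = atan2(0.59186, -0.73487) = 141.152° → normalised to [0°, 360°): 141.152°.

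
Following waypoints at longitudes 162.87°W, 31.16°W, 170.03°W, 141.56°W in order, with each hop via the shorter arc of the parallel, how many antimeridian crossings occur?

Leg 1: -162.87° → -31.16°, shortest Δλ = 131.71° (east) — does not cross 180°.
Leg 2: -31.16° → -170.03°, shortest Δλ = -138.87° (west) — does not cross 180°.
Leg 3: -170.03° → -141.56°, shortest Δλ = 28.47° (east) — does not cross 180°.
Total crossings: 0.

0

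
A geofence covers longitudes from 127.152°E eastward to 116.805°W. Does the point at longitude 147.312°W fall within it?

Yes

Band width going east from +127.152° to -116.805°: ((-116.805 − 127.152) mod 360) = 116.043°.
Offset of -147.312° east of the west edge: ((-147.312 − 127.152) mod 360) = 85.536°.
85.536° ≤ 116.043° ⇒ inside.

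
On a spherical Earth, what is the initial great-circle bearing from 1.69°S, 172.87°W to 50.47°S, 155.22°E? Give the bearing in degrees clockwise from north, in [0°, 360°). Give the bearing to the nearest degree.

Δλ = 155.22 − -172.87 = 328.09°; wrapped into (−180°, 180°]: -31.91°.
θ = atan2( sin Δλ · cos φ₂ , cos φ₁ · sin φ₂ − sin φ₁ · cos φ₂ · cos Δλ )
  = atan2(-0.33644, -0.75502) = -155.982° → normalised to [0°, 360°): 204.018°.

204°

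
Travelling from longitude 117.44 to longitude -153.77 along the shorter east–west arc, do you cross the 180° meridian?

Naïve |-153.77 − 117.44| = 271.21° > 180°, so the shorter arc goes the other way round — across 180°.
Signed shortest Δλ = ((-153.77 − 117.44 + 180) mod 360) − 180 = 88.79°.
Going east by 88.79° from +117.44° passes through 180° before reaching -153.77°.

Yes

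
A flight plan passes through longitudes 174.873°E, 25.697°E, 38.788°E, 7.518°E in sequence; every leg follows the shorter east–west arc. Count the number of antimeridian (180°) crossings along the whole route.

0

Leg 1: +174.873° → +25.697°, shortest Δλ = -149.176° (west) — does not cross 180°.
Leg 2: +25.697° → +38.788°, shortest Δλ = 13.091° (east) — does not cross 180°.
Leg 3: +38.788° → +7.518°, shortest Δλ = -31.27° (west) — does not cross 180°.
Total crossings: 0.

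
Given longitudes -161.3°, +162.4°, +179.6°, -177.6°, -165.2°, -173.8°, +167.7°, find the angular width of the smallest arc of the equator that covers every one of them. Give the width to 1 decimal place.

36.3°

Sort the longitudes: -177.6°, -173.8°, -165.2°, -161.3°, +162.4°, +167.7°, +179.6°.
Eastward gaps between consecutive values (wrapping around): 3.8°, 8.6°, 3.9°, 323.7°, 5.3°, 11.9°, 2.8°.
Largest gap = 323.7° ⇒ minimal covering band is its complement: 360° − 323.7° = 36.3°.
Band runs from +162.4° eastward to -161.3°, crossing the antimeridian.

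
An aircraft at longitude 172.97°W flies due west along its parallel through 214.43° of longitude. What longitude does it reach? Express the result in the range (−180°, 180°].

27.40°W

Start at -172.97°; shift −214.43° → -387.40°.
-387.40° lies outside (−180°, 180°]; add 360° → -27.40°.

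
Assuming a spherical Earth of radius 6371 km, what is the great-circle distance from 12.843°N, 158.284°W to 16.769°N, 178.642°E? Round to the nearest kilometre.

2517 km

Δλ = 178.642 − -158.284 = 336.926°; wrapped into (−180°, 180°]: -23.074°.
Δφ = 16.769 − 12.843 = 3.926°.
a = sin²(Δφ/2) + cos φ₁ · cos φ₂ · sin²(Δλ/2) = 0.038515.
c = 2·atan2(√a, √(1−a)) = 0.39507 rad → d = 6371·c ≈ 2516.97 km.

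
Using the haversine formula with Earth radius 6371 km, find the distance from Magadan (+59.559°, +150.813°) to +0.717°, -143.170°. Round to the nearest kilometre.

8616 km

Δλ = -143.170 − 150.813 = -293.983°; wrapped into (−180°, 180°]: 66.017°.
Δφ = 0.717 − 59.559 = -58.842°.
a = sin²(Δφ/2) + cos φ₁ · cos φ₂ · sin²(Δλ/2) = 0.391646.
c = 2·atan2(√a, √(1−a)) = 1.35235 rad → d = 6371·c ≈ 8615.85 km.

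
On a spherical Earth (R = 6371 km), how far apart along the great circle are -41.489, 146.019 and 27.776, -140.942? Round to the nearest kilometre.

Δλ = -140.942 − 146.019 = -286.961°; wrapped into (−180°, 180°]: 73.039°.
Δφ = 27.776 − -41.489 = 69.265°.
a = sin²(Δφ/2) + cos φ₁ · cos φ₂ · sin²(Δλ/2) = 0.557690.
c = 2·atan2(√a, √(1−a)) = 1.68643 rad → d = 6371·c ≈ 10744.27 km.

10744 km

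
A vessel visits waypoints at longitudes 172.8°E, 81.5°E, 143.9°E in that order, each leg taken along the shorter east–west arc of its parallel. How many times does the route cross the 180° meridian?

Leg 1: +172.8° → +81.5°, shortest Δλ = -91.3° (west) — does not cross 180°.
Leg 2: +81.5° → +143.9°, shortest Δλ = 62.4° (east) — does not cross 180°.
Total crossings: 0.

0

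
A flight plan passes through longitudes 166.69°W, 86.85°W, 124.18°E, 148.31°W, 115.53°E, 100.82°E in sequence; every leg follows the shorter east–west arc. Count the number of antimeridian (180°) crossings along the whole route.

3

Leg 1: -166.69° → -86.85°, shortest Δλ = 79.84° (east) — does not cross 180°.
Leg 2: -86.85° → +124.18°, shortest Δλ = -148.97° (west) — crosses 180°.
Leg 3: +124.18° → -148.31°, shortest Δλ = 87.51° (east) — crosses 180°.
Leg 4: -148.31° → +115.53°, shortest Δλ = -96.16° (west) — crosses 180°.
Leg 5: +115.53° → +100.82°, shortest Δλ = -14.71° (west) — does not cross 180°.
Total crossings: 3.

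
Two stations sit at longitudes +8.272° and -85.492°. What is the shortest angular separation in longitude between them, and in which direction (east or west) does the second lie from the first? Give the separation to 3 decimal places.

93.764° west

Raw difference: -85.492 − 8.272 = -93.764°.
Normalise into (−180°, 180°]: -93.764° stays -93.764°.
Negative ⇒ the second point lies to the west; separation 93.764°.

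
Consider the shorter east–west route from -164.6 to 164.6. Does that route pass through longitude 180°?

Naïve |164.6 − -164.6| = 329.2° > 180°, so the shorter arc goes the other way round — across 180°.
Signed shortest Δλ = ((164.6 − -164.6 + 180) mod 360) − 180 = -30.8°.
Going west by 30.8° from -164.6° passes through 180° before reaching +164.6°.

Yes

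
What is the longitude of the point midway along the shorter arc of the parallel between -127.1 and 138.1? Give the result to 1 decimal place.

-174.5°

Signed shortest Δλ from -127.1° to +138.1° is -94.8°.
Midpoint longitude = -127.1° + (-94.8°)/2 = -127.1° − 47.4° = -174.5°.
(The naïve average (-127.1 + +138.1)/2 = 5.5° is on the wrong side of the globe.)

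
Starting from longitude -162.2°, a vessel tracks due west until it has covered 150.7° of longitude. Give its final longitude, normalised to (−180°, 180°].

+47.1°

Start at -162.2°; shift −150.7° → -312.9°.
-312.9° lies outside (−180°, 180°]; add 360° → +47.1°.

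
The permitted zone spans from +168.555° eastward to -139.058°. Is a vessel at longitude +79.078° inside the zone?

No

Band width going east from +168.555° to -139.058°: ((-139.058 − 168.555) mod 360) = 52.387°.
Offset of +79.078° east of the west edge: ((79.078 − 168.555) mod 360) = 270.523°.
270.523° > 52.387° ⇒ outside.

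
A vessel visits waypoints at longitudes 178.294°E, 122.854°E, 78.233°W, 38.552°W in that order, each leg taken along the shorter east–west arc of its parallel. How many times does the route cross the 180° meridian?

Leg 1: +178.294° → +122.854°, shortest Δλ = -55.44° (west) — does not cross 180°.
Leg 2: +122.854° → -78.233°, shortest Δλ = 158.913° (east) — crosses 180°.
Leg 3: -78.233° → -38.552°, shortest Δλ = 39.681° (east) — does not cross 180°.
Total crossings: 1.

1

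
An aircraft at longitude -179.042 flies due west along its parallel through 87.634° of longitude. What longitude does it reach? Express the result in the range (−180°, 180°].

+93.324°

Start at -179.042°; shift −87.634° → -266.676°.
-266.676° lies outside (−180°, 180°]; add 360° → +93.324°.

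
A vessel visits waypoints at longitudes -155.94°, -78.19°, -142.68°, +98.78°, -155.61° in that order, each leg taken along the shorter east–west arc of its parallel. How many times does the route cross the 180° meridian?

2

Leg 1: -155.94° → -78.19°, shortest Δλ = 77.75° (east) — does not cross 180°.
Leg 2: -78.19° → -142.68°, shortest Δλ = -64.49° (west) — does not cross 180°.
Leg 3: -142.68° → +98.78°, shortest Δλ = -118.54° (west) — crosses 180°.
Leg 4: +98.78° → -155.61°, shortest Δλ = 105.61° (east) — crosses 180°.
Total crossings: 2.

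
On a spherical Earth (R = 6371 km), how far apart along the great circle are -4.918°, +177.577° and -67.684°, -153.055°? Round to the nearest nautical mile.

Δλ = -153.055 − 177.577 = -330.632°; wrapped into (−180°, 180°]: 29.368°.
Δφ = -67.684 − -4.918 = -62.766°.
a = sin²(Δφ/2) + cos φ₁ · cos φ₂ · sin²(Δλ/2) = 0.295496.
c = 2·atan2(√a, √(1−a)) = 1.14943 rad → d = 6371·c ≈ 7323.02 km ≈ 3954.11 nmi.

3954 nmi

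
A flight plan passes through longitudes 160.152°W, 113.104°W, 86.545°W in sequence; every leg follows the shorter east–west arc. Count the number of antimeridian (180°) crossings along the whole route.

0

Leg 1: -160.152° → -113.104°, shortest Δλ = 47.048° (east) — does not cross 180°.
Leg 2: -113.104° → -86.545°, shortest Δλ = 26.559° (east) — does not cross 180°.
Total crossings: 0.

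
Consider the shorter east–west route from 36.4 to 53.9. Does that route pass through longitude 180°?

No

Signed shortest Δλ = ((53.9 − 36.4 + 180) mod 360) − 180 = 17.5°.
Going east by 17.5° from +36.4° reaches +53.9° without touching 180°.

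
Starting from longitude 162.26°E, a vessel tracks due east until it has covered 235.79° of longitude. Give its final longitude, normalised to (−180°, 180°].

Start at +162.26°; shift +235.79° → +398.05°.
+398.05° lies outside (−180°, 180°]; subtract 360° → +38.05°.

38.05°E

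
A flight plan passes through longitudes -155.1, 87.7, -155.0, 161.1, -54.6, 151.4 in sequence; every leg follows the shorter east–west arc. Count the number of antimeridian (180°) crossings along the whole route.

5

Leg 1: -155.1° → +87.7°, shortest Δλ = -117.2° (west) — crosses 180°.
Leg 2: +87.7° → -155.0°, shortest Δλ = 117.3° (east) — crosses 180°.
Leg 3: -155.0° → +161.1°, shortest Δλ = -43.9° (west) — crosses 180°.
Leg 4: +161.1° → -54.6°, shortest Δλ = 144.3° (east) — crosses 180°.
Leg 5: -54.6° → +151.4°, shortest Δλ = -154.0° (west) — crosses 180°.
Total crossings: 5.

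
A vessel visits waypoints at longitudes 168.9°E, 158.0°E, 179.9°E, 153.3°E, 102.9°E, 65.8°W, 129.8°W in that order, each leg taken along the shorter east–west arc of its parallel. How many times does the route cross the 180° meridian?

Leg 1: +168.9° → +158.0°, shortest Δλ = -10.9° (west) — does not cross 180°.
Leg 2: +158.0° → +179.9°, shortest Δλ = 21.9° (east) — does not cross 180°.
Leg 3: +179.9° → +153.3°, shortest Δλ = -26.6° (west) — does not cross 180°.
Leg 4: +153.3° → +102.9°, shortest Δλ = -50.4° (west) — does not cross 180°.
Leg 5: +102.9° → -65.8°, shortest Δλ = -168.7° (west) — does not cross 180°.
Leg 6: -65.8° → -129.8°, shortest Δλ = -64.0° (west) — does not cross 180°.
Total crossings: 0.

0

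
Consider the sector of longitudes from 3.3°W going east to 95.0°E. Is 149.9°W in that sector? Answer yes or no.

Band width going east from -3.3° to +95.0°: ((95.0 − -3.3) mod 360) = 98.3°.
Offset of -149.9° east of the west edge: ((-149.9 − -3.3) mod 360) = 213.4°.
213.4° > 98.3° ⇒ outside.

No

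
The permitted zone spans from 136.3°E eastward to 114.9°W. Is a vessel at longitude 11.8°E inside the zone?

Band width going east from +136.3° to -114.9°: ((-114.9 − 136.3) mod 360) = 108.8°.
Offset of +11.8° east of the west edge: ((11.8 − 136.3) mod 360) = 235.5°.
235.5° > 108.8° ⇒ outside.

No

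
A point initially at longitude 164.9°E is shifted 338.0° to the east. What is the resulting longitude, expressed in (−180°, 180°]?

142.9°E

Start at +164.9°; shift +338.0° → +502.9°.
+502.9° lies outside (−180°, 180°]; subtract 360° → +142.9°.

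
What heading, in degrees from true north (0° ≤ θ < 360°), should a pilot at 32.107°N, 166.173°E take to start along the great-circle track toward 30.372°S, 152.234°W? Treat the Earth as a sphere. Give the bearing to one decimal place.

Δλ = -152.234 − 166.173 = -318.407°; wrapped into (−180°, 180°]: 41.593°.
θ = atan2( sin Δλ · cos φ₂ , cos φ₁ · sin φ₂ − sin φ₁ · cos φ₂ · cos Δλ )
  = atan2(0.57273, -0.77123) = 143.402° → normalised to [0°, 360°): 143.402°.

143.4°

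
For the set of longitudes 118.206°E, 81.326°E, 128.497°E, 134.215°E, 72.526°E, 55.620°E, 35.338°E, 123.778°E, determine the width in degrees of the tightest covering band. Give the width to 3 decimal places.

Sort the longitudes: +35.338°, +55.620°, +72.526°, +81.326°, +118.206°, +123.778°, +128.497°, +134.215°.
Eastward gaps between consecutive values (wrapping around): 20.282°, 16.906°, 8.800°, 36.880°, 5.572°, 4.719°, 5.718°, 261.123°.
Largest gap = 261.123° ⇒ minimal covering band is its complement: 360° − 261.123° = 98.877°.
Band runs from +35.338° eastward to +134.215°.

98.877°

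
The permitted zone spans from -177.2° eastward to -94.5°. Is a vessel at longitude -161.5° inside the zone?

Yes

Band width going east from -177.2° to -94.5°: ((-94.5 − -177.2) mod 360) = 82.7°.
Offset of -161.5° east of the west edge: ((-161.5 − -177.2) mod 360) = 15.7°.
15.7° ≤ 82.7° ⇒ inside.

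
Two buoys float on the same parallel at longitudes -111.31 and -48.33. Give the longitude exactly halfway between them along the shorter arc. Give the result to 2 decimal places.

-79.82°

Signed shortest Δλ from -111.31° to -48.33° is +62.98°.
Midpoint longitude = -111.31° + (+62.98°)/2 = -111.31° + 31.49° = -79.82°.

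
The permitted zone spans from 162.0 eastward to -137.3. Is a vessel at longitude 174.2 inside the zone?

Yes

Band width going east from +162.0° to -137.3°: ((-137.3 − 162.0) mod 360) = 60.7°.
Offset of +174.2° east of the west edge: ((174.2 − 162.0) mod 360) = 12.2°.
12.2° ≤ 60.7° ⇒ inside.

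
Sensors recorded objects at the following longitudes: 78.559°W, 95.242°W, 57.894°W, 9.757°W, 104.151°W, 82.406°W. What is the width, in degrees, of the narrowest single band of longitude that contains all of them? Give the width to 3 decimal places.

94.394°

Sort the longitudes: -104.151°, -95.242°, -82.406°, -78.559°, -57.894°, -9.757°.
Eastward gaps between consecutive values (wrapping around): 8.909°, 12.836°, 3.847°, 20.665°, 48.137°, 265.606°.
Largest gap = 265.606° ⇒ minimal covering band is its complement: 360° − 265.606° = 94.394°.
Band runs from -104.151° eastward to -9.757°.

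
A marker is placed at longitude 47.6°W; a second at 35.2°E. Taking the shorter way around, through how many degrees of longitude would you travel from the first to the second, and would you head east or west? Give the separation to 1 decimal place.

82.8° east

Raw difference: 35.2 − -47.6 = 82.8°.
Normalise into (−180°, 180°]: 82.8° stays 82.8°.
Positive ⇒ the second point lies to the east; separation 82.8°.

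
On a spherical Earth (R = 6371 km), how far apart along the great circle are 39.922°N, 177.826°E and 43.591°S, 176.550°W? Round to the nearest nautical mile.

5023 nmi

Δλ = -176.550 − 177.826 = -354.376°; wrapped into (−180°, 180°]: 5.624°.
Δφ = -43.591 − 39.922 = -83.513°.
a = sin²(Δφ/2) + cos φ₁ · cos φ₂ · sin²(Δλ/2) = 0.444848.
c = 2·atan2(√a, √(1−a)) = 1.46027 rad → d = 6371·c ≈ 9303.36 km ≈ 5023.41 nmi.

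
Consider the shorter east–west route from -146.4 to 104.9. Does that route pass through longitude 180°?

Yes

Naïve |104.9 − -146.4| = 251.3° > 180°, so the shorter arc goes the other way round — across 180°.
Signed shortest Δλ = ((104.9 − -146.4 + 180) mod 360) − 180 = -108.7°.
Going west by 108.7° from -146.4° passes through 180° before reaching +104.9°.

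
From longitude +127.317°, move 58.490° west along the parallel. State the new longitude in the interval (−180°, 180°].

+68.827°

Start at +127.317°; shift −58.490° → +68.827°.
+68.827° already lies in (−180°, 180°].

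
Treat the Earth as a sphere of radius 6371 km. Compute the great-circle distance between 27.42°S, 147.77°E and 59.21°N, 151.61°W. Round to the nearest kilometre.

Δλ = -151.61 − 147.77 = -299.38°; wrapped into (−180°, 180°]: 60.62°.
Δφ = 59.21 − -27.42 = 86.63°.
a = sin²(Δφ/2) + cos φ₁ · cos φ₂ · sin²(Δλ/2) = 0.586340.
c = 2·atan2(√a, √(1−a)) = 1.74435 rad → d = 6371·c ≈ 11113.23 km.

11113 km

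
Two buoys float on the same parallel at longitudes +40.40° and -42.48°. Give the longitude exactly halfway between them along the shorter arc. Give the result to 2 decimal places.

Signed shortest Δλ from +40.40° to -42.48° is -82.88°.
Midpoint longitude = +40.40° + (-82.88°)/2 = +40.40° − 41.44° = -1.04°.

-1.04°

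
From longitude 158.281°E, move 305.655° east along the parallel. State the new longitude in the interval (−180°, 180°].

103.936°E

Start at +158.281°; shift +305.655° → +463.936°.
+463.936° lies outside (−180°, 180°]; subtract 360° → +103.936°.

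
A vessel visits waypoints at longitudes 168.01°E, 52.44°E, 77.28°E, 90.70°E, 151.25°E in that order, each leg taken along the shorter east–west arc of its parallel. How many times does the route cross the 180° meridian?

0

Leg 1: +168.01° → +52.44°, shortest Δλ = -115.57° (west) — does not cross 180°.
Leg 2: +52.44° → +77.28°, shortest Δλ = 24.84° (east) — does not cross 180°.
Leg 3: +77.28° → +90.70°, shortest Δλ = 13.42° (east) — does not cross 180°.
Leg 4: +90.70° → +151.25°, shortest Δλ = 60.55° (east) — does not cross 180°.
Total crossings: 0.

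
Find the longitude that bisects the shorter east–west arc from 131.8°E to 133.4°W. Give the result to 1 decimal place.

Signed shortest Δλ from +131.8° to -133.4° is +94.8°.
Midpoint longitude = +131.8° + (+94.8°)/2 = +131.8° + 47.4° = +179.2°.
(The naïve average (+131.8 + -133.4)/2 = -0.8° is on the wrong side of the globe.)

179.2°E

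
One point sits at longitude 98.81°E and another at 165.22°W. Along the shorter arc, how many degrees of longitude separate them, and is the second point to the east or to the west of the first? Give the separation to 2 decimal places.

Raw difference: -165.22 − 98.81 = -264.03°.
Normalise into (−180°, 180°]: -264.03° + 360° = 95.97°.
Positive ⇒ the second point lies to the east; separation 95.97°.

95.97° east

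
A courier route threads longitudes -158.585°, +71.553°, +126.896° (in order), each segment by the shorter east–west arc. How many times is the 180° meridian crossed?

Leg 1: -158.585° → +71.553°, shortest Δλ = -129.862° (west) — crosses 180°.
Leg 2: +71.553° → +126.896°, shortest Δλ = 55.343° (east) — does not cross 180°.
Total crossings: 1.

1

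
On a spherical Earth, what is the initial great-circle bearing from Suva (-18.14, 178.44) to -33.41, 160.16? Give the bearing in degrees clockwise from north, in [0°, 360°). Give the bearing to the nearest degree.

Δλ = 160.16 − 178.44 = -18.28°.
θ = atan2( sin Δλ · cos φ₂ , cos φ₁ · sin φ₂ − sin φ₁ · cos φ₂ · cos Δλ )
  = atan2(-0.26183, -0.27648) = -136.559° → normalised to [0°, 360°): 223.441°.

223°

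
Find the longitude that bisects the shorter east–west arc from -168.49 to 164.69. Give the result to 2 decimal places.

Signed shortest Δλ from -168.49° to +164.69° is -26.82°.
Midpoint longitude = -168.49° + (-26.82°)/2 = -168.49° − 13.41° = -181.90°.
Normalise into (−180°, 180°]: +178.10°.
(The naïve average (-168.49 + +164.69)/2 = -1.9° is on the wrong side of the globe.)

+178.10°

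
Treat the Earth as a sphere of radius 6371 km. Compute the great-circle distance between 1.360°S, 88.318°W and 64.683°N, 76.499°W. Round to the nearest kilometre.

Δλ = -76.499 − -88.318 = 11.819°.
Δφ = 64.683 − -1.360 = 66.043°.
a = sin²(Δφ/2) + cos φ₁ · cos φ₂ · sin²(Δλ/2) = 0.301506.
c = 2·atan2(√a, √(1−a)) = 1.16256 rad → d = 6371·c ≈ 7406.69 km.

7407 km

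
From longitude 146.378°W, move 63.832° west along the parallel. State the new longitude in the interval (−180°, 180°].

Start at -146.378°; shift −63.832° → -210.210°.
-210.210° lies outside (−180°, 180°]; add 360° → +149.790°.

149.790°E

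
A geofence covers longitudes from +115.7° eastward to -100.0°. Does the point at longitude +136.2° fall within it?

Band width going east from +115.7° to -100.0°: ((-100.0 − 115.7) mod 360) = 144.3°.
Offset of +136.2° east of the west edge: ((136.2 − 115.7) mod 360) = 20.5°.
20.5° ≤ 144.3° ⇒ inside.

Yes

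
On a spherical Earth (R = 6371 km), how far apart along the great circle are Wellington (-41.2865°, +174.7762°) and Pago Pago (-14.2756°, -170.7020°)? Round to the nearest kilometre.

3315 km

Δλ = -170.7020 − 174.7762 = -345.4782°; wrapped into (−180°, 180°]: 14.5218°.
Δφ = -14.2756 − -41.2865 = 27.0109°.
a = sin²(Δφ/2) + cos φ₁ · cos φ₂ · sin²(Δλ/2) = 0.066172.
c = 2·atan2(√a, √(1−a)) = 0.52033 rad → d = 6371·c ≈ 3315.02 km.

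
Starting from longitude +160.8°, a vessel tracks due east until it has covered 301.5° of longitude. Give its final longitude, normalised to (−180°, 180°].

+102.3°

Start at +160.8°; shift +301.5° → +462.3°.
+462.3° lies outside (−180°, 180°]; subtract 360° → +102.3°.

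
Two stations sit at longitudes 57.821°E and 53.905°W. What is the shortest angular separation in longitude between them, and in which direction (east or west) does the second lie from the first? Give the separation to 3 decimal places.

Raw difference: -53.905 − 57.821 = -111.726°.
Normalise into (−180°, 180°]: -111.726° stays -111.726°.
Negative ⇒ the second point lies to the west; separation 111.726°.

111.726° west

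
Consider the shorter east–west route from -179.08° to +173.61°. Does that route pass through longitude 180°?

Naïve |173.61 − -179.08| = 352.69° > 180°, so the shorter arc goes the other way round — across 180°.
Signed shortest Δλ = ((173.61 − -179.08 + 180) mod 360) − 180 = -7.31°.
Going west by 7.31° from -179.08° passes through 180° before reaching +173.61°.

Yes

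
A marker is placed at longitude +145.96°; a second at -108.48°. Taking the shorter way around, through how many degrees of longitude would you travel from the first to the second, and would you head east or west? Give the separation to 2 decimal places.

Raw difference: -108.48 − 145.96 = -254.44°.
Normalise into (−180°, 180°]: -254.44° + 360° = 105.56°.
Positive ⇒ the second point lies to the east; separation 105.56°.

105.56° east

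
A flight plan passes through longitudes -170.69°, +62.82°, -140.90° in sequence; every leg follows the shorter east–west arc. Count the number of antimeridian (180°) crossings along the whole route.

Leg 1: -170.69° → +62.82°, shortest Δλ = -126.49° (west) — crosses 180°.
Leg 2: +62.82° → -140.90°, shortest Δλ = 156.28° (east) — crosses 180°.
Total crossings: 2.

2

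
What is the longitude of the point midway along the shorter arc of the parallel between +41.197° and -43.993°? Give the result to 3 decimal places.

-1.398°

Signed shortest Δλ from +41.197° to -43.993° is -85.190°.
Midpoint longitude = +41.197° + (-85.190°)/2 = +41.197° − 42.595° = -1.398°.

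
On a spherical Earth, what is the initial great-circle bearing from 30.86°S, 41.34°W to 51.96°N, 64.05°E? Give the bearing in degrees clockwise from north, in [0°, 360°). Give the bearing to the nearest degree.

Δλ = 64.05 − -41.34 = 105.39°.
θ = atan2( sin Δλ · cos φ₂ , cos φ₁ · sin φ₂ − sin φ₁ · cos φ₂ · cos Δλ )
  = atan2(0.59412, 0.59219) = 45.093° → normalised to [0°, 360°): 45.093°.

45°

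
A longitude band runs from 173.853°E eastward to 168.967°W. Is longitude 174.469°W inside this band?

Band width going east from +173.853° to -168.967°: ((-168.967 − 173.853) mod 360) = 17.180°.
Offset of -174.469° east of the west edge: ((-174.469 − 173.853) mod 360) = 11.678°.
11.678° ≤ 17.180° ⇒ inside.

Yes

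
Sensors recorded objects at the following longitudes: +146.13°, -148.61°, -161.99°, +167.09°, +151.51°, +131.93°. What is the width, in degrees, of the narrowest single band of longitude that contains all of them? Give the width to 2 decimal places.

Sort the longitudes: -161.99°, -148.61°, +131.93°, +146.13°, +151.51°, +167.09°.
Eastward gaps between consecutive values (wrapping around): 13.38°, 280.54°, 14.20°, 5.38°, 15.58°, 30.92°.
Largest gap = 280.54° ⇒ minimal covering band is its complement: 360° − 280.54° = 79.46°.
Band runs from +131.93° eastward to -148.61°, crossing the antimeridian.

79.46°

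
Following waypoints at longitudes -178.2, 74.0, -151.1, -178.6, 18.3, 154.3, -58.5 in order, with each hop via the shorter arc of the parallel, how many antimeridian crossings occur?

4

Leg 1: -178.2° → +74.0°, shortest Δλ = -107.8° (west) — crosses 180°.
Leg 2: +74.0° → -151.1°, shortest Δλ = 134.9° (east) — crosses 180°.
Leg 3: -151.1° → -178.6°, shortest Δλ = -27.5° (west) — does not cross 180°.
Leg 4: -178.6° → +18.3°, shortest Δλ = -163.1° (west) — crosses 180°.
Leg 5: +18.3° → +154.3°, shortest Δλ = 136.0° (east) — does not cross 180°.
Leg 6: +154.3° → -58.5°, shortest Δλ = 147.2° (east) — crosses 180°.
Total crossings: 4.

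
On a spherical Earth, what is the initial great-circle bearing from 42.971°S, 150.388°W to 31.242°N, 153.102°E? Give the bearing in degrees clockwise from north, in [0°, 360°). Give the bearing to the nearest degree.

Δλ = 153.102 − -150.388 = 303.490°; wrapped into (−180°, 180°]: -56.510°.
θ = atan2( sin Δλ · cos φ₂ , cos φ₁ · sin φ₂ − sin φ₁ · cos φ₂ · cos Δλ )
  = atan2(-0.71304, 0.70107) = -45.485° → normalised to [0°, 360°): 314.515°.

315°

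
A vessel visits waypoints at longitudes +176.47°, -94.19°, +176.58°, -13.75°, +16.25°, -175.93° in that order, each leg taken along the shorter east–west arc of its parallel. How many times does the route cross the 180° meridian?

4

Leg 1: +176.47° → -94.19°, shortest Δλ = 89.34° (east) — crosses 180°.
Leg 2: -94.19° → +176.58°, shortest Δλ = -89.23° (west) — crosses 180°.
Leg 3: +176.58° → -13.75°, shortest Δλ = 169.67° (east) — crosses 180°.
Leg 4: -13.75° → +16.25°, shortest Δλ = 30.0° (east) — does not cross 180°.
Leg 5: +16.25° → -175.93°, shortest Δλ = 167.82° (east) — crosses 180°.
Total crossings: 4.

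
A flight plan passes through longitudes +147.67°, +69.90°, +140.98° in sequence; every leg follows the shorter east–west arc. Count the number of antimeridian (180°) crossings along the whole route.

Leg 1: +147.67° → +69.90°, shortest Δλ = -77.77° (west) — does not cross 180°.
Leg 2: +69.90° → +140.98°, shortest Δλ = 71.08° (east) — does not cross 180°.
Total crossings: 0.

0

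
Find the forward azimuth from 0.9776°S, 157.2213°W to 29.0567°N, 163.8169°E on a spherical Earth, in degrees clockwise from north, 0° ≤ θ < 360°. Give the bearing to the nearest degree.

Δλ = 163.8169 − -157.2213 = 321.0382°; wrapped into (−180°, 180°]: -38.9618°.
θ = atan2( sin Δλ · cos φ₂ , cos φ₁ · sin φ₂ − sin φ₁ · cos φ₂ · cos Δλ )
  = atan2(-0.54966, 0.49720) = -47.869° → normalised to [0°, 360°): 312.131°.

312°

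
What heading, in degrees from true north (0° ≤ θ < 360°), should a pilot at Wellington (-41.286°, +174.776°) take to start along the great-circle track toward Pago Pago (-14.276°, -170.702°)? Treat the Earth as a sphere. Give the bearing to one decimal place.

Δλ = -170.702 − 174.776 = -345.478°; wrapped into (−180°, 180°]: 14.522°.
θ = atan2( sin Δλ · cos φ₂ , cos φ₁ · sin φ₂ − sin φ₁ · cos φ₂ · cos Δλ )
  = atan2(0.24301, 0.43372) = 29.262° → normalised to [0°, 360°): 29.262°.

29.3°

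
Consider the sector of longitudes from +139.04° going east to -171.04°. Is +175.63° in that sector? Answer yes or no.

Band width going east from +139.04° to -171.04°: ((-171.04 − 139.04) mod 360) = 49.92°.
Offset of +175.63° east of the west edge: ((175.63 − 139.04) mod 360) = 36.59°.
36.59° ≤ 49.92° ⇒ inside.

Yes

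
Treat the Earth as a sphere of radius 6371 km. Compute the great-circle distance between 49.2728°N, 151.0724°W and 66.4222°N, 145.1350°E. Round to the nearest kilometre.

3994 km

Δλ = 145.1350 − -151.0724 = 296.2074°; wrapped into (−180°, 180°]: -63.7926°.
Δφ = 66.4222 − 49.2728 = 17.1494°.
a = sin²(Δφ/2) + cos φ₁ · cos φ₂ · sin²(Δλ/2) = 0.095093.
c = 2·atan2(√a, √(1−a)) = 0.62696 rad → d = 6371·c ≈ 3994.37 km.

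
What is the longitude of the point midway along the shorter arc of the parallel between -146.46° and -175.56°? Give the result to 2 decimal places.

-161.01°

Signed shortest Δλ from -146.46° to -175.56° is -29.10°.
Midpoint longitude = -146.46° + (-29.10°)/2 = -146.46° − 14.55° = -161.01°.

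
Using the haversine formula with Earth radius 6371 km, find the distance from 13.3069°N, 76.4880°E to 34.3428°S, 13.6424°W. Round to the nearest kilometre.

10849 km

Δλ = -13.6424 − 76.4880 = -90.1304°.
Δφ = -34.3428 − 13.3069 = -47.6497°.
a = sin²(Δφ/2) + cos φ₁ · cos φ₂ · sin²(Δλ/2) = 0.565838.
c = 2·atan2(√a, √(1−a)) = 1.70286 rad → d = 6371·c ≈ 10848.89 km.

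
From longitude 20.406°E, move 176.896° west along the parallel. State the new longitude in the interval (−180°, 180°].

Start at +20.406°; shift −176.896° → -156.490°.
-156.490° already lies in (−180°, 180°].

156.490°W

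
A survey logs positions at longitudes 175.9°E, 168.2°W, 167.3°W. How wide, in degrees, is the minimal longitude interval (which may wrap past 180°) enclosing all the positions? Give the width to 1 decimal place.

16.8°

Sort the longitudes: -168.2°, -167.3°, +175.9°.
Eastward gaps between consecutive values (wrapping around): 0.9°, 343.2°, 15.9°.
Largest gap = 343.2° ⇒ minimal covering band is its complement: 360° − 343.2° = 16.8°.
Band runs from +175.9° eastward to -167.3°, crossing the antimeridian.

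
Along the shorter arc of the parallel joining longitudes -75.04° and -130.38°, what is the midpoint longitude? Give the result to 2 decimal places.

Signed shortest Δλ from -75.04° to -130.38° is -55.34°.
Midpoint longitude = -75.04° + (-55.34°)/2 = -75.04° − 27.67° = -102.71°.

-102.71°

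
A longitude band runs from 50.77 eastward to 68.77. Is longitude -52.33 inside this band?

No

Band width going east from +50.77° to +68.77°: ((68.77 − 50.77) mod 360) = 18.00°.
Offset of -52.33° east of the west edge: ((-52.33 − 50.77) mod 360) = 256.90°.
256.90° > 18.00° ⇒ outside.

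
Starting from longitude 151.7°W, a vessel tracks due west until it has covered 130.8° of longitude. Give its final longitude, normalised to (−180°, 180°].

Start at -151.7°; shift −130.8° → -282.5°.
-282.5° lies outside (−180°, 180°]; add 360° → +77.5°.

77.5°E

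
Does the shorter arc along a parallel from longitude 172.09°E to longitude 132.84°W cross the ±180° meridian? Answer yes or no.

Yes

Naïve |-132.84 − 172.09| = 304.93° > 180°, so the shorter arc goes the other way round — across 180°.
Signed shortest Δλ = ((-132.84 − 172.09 + 180) mod 360) − 180 = 55.07°.
Going east by 55.07° from +172.09° passes through 180° before reaching -132.84°.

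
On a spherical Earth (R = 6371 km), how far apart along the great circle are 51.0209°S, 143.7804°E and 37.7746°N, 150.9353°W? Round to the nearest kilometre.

Δλ = -150.9353 − 143.7804 = -294.7157°; wrapped into (−180°, 180°]: 65.2843°.
Δφ = 37.7746 − -51.0209 = 88.7955°.
a = sin²(Δφ/2) + cos φ₁ · cos φ₂ · sin²(Δλ/2) = 0.634148.
c = 2·atan2(√a, √(1−a)) = 1.84242 rad → d = 6371·c ≈ 11738.06 km.

11738 km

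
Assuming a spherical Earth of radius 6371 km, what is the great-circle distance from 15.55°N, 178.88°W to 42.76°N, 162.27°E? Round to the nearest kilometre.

Δλ = 162.27 − -178.88 = 341.15°; wrapped into (−180°, 180°]: -18.85°.
Δφ = 42.76 − 15.55 = 27.21°.
a = sin²(Δφ/2) + cos φ₁ · cos φ₂ · sin²(Δλ/2) = 0.074300.
c = 2·atan2(√a, √(1−a)) = 0.55215 rad → d = 6371·c ≈ 3517.72 km.

3518 km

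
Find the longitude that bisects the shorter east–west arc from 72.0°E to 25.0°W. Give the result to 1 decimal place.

23.5°E

Signed shortest Δλ from +72.0° to -25.0° is -97.0°.
Midpoint longitude = +72.0° + (-97.0°)/2 = +72.0° − 48.5° = +23.5°.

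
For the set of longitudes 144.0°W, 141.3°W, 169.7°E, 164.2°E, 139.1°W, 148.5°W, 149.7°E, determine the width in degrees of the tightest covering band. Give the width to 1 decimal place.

71.2°

Sort the longitudes: -148.5°, -144.0°, -141.3°, -139.1°, +149.7°, +164.2°, +169.7°.
Eastward gaps between consecutive values (wrapping around): 4.5°, 2.7°, 2.2°, 288.8°, 14.5°, 5.5°, 41.8°.
Largest gap = 288.8° ⇒ minimal covering band is its complement: 360° − 288.8° = 71.2°.
Band runs from +149.7° eastward to -139.1°, crossing the antimeridian.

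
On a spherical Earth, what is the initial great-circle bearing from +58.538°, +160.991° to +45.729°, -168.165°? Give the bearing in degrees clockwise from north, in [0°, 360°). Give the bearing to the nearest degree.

Δλ = -168.165 − 160.991 = -329.156°; wrapped into (−180°, 180°]: 30.844°.
θ = atan2( sin Δλ · cos φ₂ , cos φ₁ · sin φ₂ − sin φ₁ · cos φ₂ · cos Δλ )
  = atan2(0.35789, -0.13749) = 111.015° → normalised to [0°, 360°): 111.015°.

111°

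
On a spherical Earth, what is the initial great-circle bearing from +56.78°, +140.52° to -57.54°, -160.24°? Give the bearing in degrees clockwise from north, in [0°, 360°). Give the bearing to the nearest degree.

146°

Δλ = -160.24 − 140.52 = -300.76°; wrapped into (−180°, 180°]: 59.24°.
θ = atan2( sin Δλ · cos φ₂ , cos φ₁ · sin φ₂ − sin φ₁ · cos φ₂ · cos Δλ )
  = atan2(0.46120, -0.69190) = 146.313° → normalised to [0°, 360°): 146.313°.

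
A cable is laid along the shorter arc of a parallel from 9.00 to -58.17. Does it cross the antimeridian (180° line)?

Signed shortest Δλ = ((-58.17 − 9.00 + 180) mod 360) − 180 = -67.17°.
Going west by 67.17° from +9.00° reaches -58.17° without touching 180°.

No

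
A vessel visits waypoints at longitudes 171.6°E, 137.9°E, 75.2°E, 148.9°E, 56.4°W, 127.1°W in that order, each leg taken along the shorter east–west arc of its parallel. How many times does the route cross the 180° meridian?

Leg 1: +171.6° → +137.9°, shortest Δλ = -33.7° (west) — does not cross 180°.
Leg 2: +137.9° → +75.2°, shortest Δλ = -62.7° (west) — does not cross 180°.
Leg 3: +75.2° → +148.9°, shortest Δλ = 73.7° (east) — does not cross 180°.
Leg 4: +148.9° → -56.4°, shortest Δλ = 154.7° (east) — crosses 180°.
Leg 5: -56.4° → -127.1°, shortest Δλ = -70.7° (west) — does not cross 180°.
Total crossings: 1.

1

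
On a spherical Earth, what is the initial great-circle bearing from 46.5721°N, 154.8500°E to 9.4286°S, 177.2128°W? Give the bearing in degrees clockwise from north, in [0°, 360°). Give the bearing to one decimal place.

148.2°

Δλ = -177.2128 − 154.8500 = -332.0628°; wrapped into (−180°, 180°]: 27.9372°.
θ = atan2( sin Δλ · cos φ₂ , cos φ₁ · sin φ₂ − sin φ₁ · cos φ₂ · cos Δλ )
  = atan2(0.46217, -0.74555) = 148.205° → normalised to [0°, 360°): 148.205°.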